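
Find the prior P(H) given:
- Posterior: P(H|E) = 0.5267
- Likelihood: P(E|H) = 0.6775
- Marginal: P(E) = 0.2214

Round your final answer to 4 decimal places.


From Bayes' theorem: P(H|E) = P(E|H) × P(H) / P(E)

Rearranging for P(H):
P(H) = P(H|E) × P(E) / P(E|H)
     = 0.5267 × 0.2214 / 0.6775
     = 0.11661138 / 0.6775
     = 0.1721


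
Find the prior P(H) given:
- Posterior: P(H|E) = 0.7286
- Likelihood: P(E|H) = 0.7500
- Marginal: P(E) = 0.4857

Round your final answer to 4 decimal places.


From Bayes' theorem: P(H|E) = P(E|H) × P(H) / P(E)

Rearranging for P(H):
P(H) = P(H|E) × P(E) / P(E|H)
     = 0.7286 × 0.4857 / 0.7500
     = 0.35388102 / 0.7500
     = 0.4718


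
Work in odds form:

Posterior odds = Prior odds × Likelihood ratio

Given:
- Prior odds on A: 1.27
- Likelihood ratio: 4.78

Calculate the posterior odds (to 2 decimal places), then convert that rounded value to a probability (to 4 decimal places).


Step 1: Calculate posterior odds
Posterior odds = Prior odds × LR
               = 1.27 × 4.78
               = 6.07

Step 2: Convert to probability
P(A|E) = Posterior odds / (1 + Posterior odds)
       = 6.07 / (1 + 6.07)
       = 6.07 / 7.07
       = 0.8586

The evidence increased P(A) from 0.5595 to 0.8586.


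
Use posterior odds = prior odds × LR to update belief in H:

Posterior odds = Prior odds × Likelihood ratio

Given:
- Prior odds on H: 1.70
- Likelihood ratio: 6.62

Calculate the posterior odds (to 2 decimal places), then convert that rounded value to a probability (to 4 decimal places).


Step 1: Calculate posterior odds
Posterior odds = Prior odds × LR
               = 1.70 × 6.62
               = 11.25

Step 2: Convert to probability
P(H|E) = Posterior odds / (1 + Posterior odds)
       = 11.25 / (1 + 11.25)
       = 11.25 / 12.25
       = 0.9184

The evidence increased P(H) from 0.6296 to 0.9184.


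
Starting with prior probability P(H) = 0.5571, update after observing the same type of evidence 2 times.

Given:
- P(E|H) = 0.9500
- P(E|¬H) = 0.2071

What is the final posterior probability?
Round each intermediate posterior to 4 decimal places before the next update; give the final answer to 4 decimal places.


Sequential Bayesian updating:

Initial prior: P(H) = 0.5571

Update 1:
  P(E) = 0.9500 × 0.5571 + 0.2071 × 0.4429 = 0.52924500 + 0.09172459 = 0.62096959
  P(H|E) = 0.52924500 / 0.62096959 = 0.8523

Update 2:
  P(E) = 0.9500 × 0.8523 + 0.2071 × 0.1477 = 0.80968500 + 0.03058867 = 0.84027367
  P(H|E) = 0.80968500 / 0.84027367 = 0.9636

Final posterior: 0.9636


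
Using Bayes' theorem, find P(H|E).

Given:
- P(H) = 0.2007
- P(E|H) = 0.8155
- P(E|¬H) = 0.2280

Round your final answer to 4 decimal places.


Bayes' theorem: P(H|E) = P(E|H) × P(H) / P(E)

Step 1: Calculate P(E) using law of total probability
P(E) = P(E|H)P(H) + P(E|¬H)P(¬H)
     = 0.8155 × 0.2007 + 0.2280 × 0.7993
     = 0.16367085 + 0.18224040
     = 0.34591125

Step 2: Apply Bayes' theorem
P(H|E) = P(E|H) × P(H) / P(E)
       = 0.16367085 / 0.34591125
       = 0.4732


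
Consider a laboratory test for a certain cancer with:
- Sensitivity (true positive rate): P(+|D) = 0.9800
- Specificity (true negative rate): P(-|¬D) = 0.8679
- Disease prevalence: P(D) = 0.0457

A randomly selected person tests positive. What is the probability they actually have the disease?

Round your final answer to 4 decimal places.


Let D = has disease, + = positive test

Given:
- P(D) = 0.0457 (prevalence)
- P(+|D) = 0.9800 (sensitivity)
- P(-|¬D) = 0.8679 (specificity)
- P(+|¬D) = 0.1321 (false positive rate = 1 - specificity)

Step 1: Find P(+)
P(+) = P(+|D)P(D) + P(+|¬D)P(¬D)
     = 0.9800 × 0.0457 + 0.1321 × 0.9543
     = 0.04478600 + 0.12606303
     = 0.17084903

Step 2: Apply Bayes' theorem for P(D|+)
P(D|+) = P(+|D)P(D) / P(+)
       = 0.04478600 / 0.17084903
       = 0.2621


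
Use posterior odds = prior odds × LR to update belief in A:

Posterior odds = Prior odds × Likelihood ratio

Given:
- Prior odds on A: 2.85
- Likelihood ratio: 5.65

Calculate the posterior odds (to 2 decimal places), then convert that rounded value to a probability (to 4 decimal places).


Step 1: Calculate posterior odds
Posterior odds = Prior odds × LR
               = 2.85 × 5.65
               = 16.10

Step 2: Convert to probability
P(A|E) = Posterior odds / (1 + Posterior odds)
       = 16.10 / (1 + 16.10)
       = 16.10 / 17.10
       = 0.9415

The evidence increased P(A) from 0.7403 to 0.9415.


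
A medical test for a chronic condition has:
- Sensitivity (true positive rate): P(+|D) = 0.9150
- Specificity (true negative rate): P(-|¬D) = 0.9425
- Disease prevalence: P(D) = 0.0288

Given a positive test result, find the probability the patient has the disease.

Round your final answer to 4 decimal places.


Let D = has disease, + = positive test

Given:
- P(D) = 0.0288 (prevalence)
- P(+|D) = 0.9150 (sensitivity)
- P(-|¬D) = 0.9425 (specificity)
- P(+|¬D) = 0.0575 (false positive rate = 1 - specificity)

Step 1: Find P(+)
P(+) = P(+|D)P(D) + P(+|¬D)P(¬D)
     = 0.9150 × 0.0288 + 0.0575 × 0.9712
     = 0.02635200 + 0.05584400
     = 0.08219600

Step 2: Apply Bayes' theorem for P(D|+)
P(D|+) = P(+|D)P(D) / P(+)
       = 0.02635200 / 0.08219600
       = 0.3206


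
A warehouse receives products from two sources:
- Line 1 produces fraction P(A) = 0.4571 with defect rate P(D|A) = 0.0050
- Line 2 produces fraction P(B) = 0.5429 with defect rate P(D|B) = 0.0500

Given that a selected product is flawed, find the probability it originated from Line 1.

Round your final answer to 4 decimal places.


Let A = from Line 1, D = flawed

Given:
- P(A) = 0.4571, P(B) = 0.5429
- P(D|A) = 0.0050, P(D|B) = 0.0500

Step 1: Find P(D)
P(D) = P(D|A)P(A) + P(D|B)P(B)
     = 0.0050 × 0.4571 + 0.0500 × 0.5429
     = 0.00228550 + 0.02714500
     = 0.02943050

Step 2: Apply Bayes' theorem
P(A|D) = P(D|A)P(A) / P(D)
       = 0.00228550 / 0.02943050
       = 0.0777


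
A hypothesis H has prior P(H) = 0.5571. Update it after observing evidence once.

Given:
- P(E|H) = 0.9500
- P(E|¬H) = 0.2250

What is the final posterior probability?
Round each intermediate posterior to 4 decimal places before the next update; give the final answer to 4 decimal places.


Sequential Bayesian updating:

Initial prior: P(H) = 0.5571

Update 1:
  P(E) = 0.9500 × 0.5571 + 0.2250 × 0.4429 = 0.52924500 + 0.09965250 = 0.62889750
  P(H|E) = 0.52924500 / 0.62889750 = 0.8415

Final posterior: 0.8415


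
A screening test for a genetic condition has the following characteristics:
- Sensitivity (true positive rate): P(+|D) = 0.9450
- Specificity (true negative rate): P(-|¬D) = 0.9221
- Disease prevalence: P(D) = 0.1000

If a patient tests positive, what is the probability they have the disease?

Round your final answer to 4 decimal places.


Let D = has disease, + = positive test

Given:
- P(D) = 0.1000 (prevalence)
- P(+|D) = 0.9450 (sensitivity)
- P(-|¬D) = 0.9221 (specificity)
- P(+|¬D) = 0.0779 (false positive rate = 1 - specificity)

Step 1: Find P(+)
P(+) = P(+|D)P(D) + P(+|¬D)P(¬D)
     = 0.9450 × 0.1000 + 0.0779 × 0.9000
     = 0.09450000 + 0.07011000
     = 0.16461000

Step 2: Apply Bayes' theorem for P(D|+)
P(D|+) = P(+|D)P(D) / P(+)
       = 0.09450000 / 0.16461000
       = 0.5741


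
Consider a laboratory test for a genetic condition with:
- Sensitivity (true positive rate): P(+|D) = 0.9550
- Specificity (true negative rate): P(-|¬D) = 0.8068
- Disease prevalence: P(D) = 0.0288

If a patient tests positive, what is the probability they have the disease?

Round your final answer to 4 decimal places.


Let D = has disease, + = positive test

Given:
- P(D) = 0.0288 (prevalence)
- P(+|D) = 0.9550 (sensitivity)
- P(-|¬D) = 0.8068 (specificity)
- P(+|¬D) = 0.1932 (false positive rate = 1 - specificity)

Step 1: Find P(+)
P(+) = P(+|D)P(D) + P(+|¬D)P(¬D)
     = 0.9550 × 0.0288 + 0.1932 × 0.9712
     = 0.02750400 + 0.18763584
     = 0.21513984

Step 2: Apply Bayes' theorem for P(D|+)
P(D|+) = P(+|D)P(D) / P(+)
       = 0.02750400 / 0.21513984
       = 0.1278


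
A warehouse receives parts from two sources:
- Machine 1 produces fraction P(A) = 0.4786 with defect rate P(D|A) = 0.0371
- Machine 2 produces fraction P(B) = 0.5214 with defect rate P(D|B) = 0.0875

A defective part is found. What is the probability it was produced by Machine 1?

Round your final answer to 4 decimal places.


Let A = from Machine 1, D = defective

Given:
- P(A) = 0.4786, P(B) = 0.5214
- P(D|A) = 0.0371, P(D|B) = 0.0875

Step 1: Find P(D)
P(D) = P(D|A)P(A) + P(D|B)P(B)
     = 0.0371 × 0.4786 + 0.0875 × 0.5214
     = 0.01775606 + 0.04562250
     = 0.06337856

Step 2: Apply Bayes' theorem
P(A|D) = P(D|A)P(A) / P(D)
       = 0.01775606 / 0.06337856
       = 0.2802


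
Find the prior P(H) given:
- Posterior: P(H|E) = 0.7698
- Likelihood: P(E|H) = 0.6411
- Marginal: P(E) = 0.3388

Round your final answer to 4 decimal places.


From Bayes' theorem: P(H|E) = P(E|H) × P(H) / P(E)

Rearranging for P(H):
P(H) = P(H|E) × P(E) / P(E|H)
     = 0.7698 × 0.3388 / 0.6411
     = 0.26080824 / 0.6411
     = 0.4068


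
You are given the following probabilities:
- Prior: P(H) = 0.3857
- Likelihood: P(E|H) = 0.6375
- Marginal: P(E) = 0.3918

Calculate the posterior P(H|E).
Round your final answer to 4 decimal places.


Using Bayes' theorem:

P(H|E) = P(E|H) × P(H) / P(E)
       = 0.6375 × 0.3857 / 0.3918
       = 0.24588375 / 0.3918
       = 0.6276

The evidence strengthens our belief in H.
Prior: 0.3857 → Posterior: 0.6276


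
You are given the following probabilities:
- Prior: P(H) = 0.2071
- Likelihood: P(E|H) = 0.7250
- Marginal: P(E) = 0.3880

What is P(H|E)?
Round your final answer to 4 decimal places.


Using Bayes' theorem:

P(H|E) = P(E|H) × P(H) / P(E)
       = 0.7250 × 0.2071 / 0.3880
       = 0.15014750 / 0.3880
       = 0.3870

The evidence strengthens our belief in H.
Prior: 0.2071 → Posterior: 0.3870


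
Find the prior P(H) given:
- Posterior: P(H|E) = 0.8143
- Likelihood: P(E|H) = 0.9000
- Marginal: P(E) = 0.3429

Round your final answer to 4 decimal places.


From Bayes' theorem: P(H|E) = P(E|H) × P(H) / P(E)

Rearranging for P(H):
P(H) = P(H|E) × P(E) / P(E|H)
     = 0.8143 × 0.3429 / 0.9000
     = 0.27922347 / 0.9000
     = 0.3102


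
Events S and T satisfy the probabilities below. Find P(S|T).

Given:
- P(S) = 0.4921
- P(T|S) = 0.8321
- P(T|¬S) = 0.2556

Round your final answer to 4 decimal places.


Bayes' theorem: P(S|T) = P(T|S) × P(S) / P(T)

Step 1: Calculate P(T) using law of total probability
P(T) = P(T|S)P(S) + P(T|¬S)P(¬S)
     = 0.8321 × 0.4921 + 0.2556 × 0.5079
     = 0.40947641 + 0.12981924
     = 0.53929565

Step 2: Apply Bayes' theorem
P(S|T) = P(T|S) × P(S) / P(T)
       = 0.40947641 / 0.53929565
       = 0.7593


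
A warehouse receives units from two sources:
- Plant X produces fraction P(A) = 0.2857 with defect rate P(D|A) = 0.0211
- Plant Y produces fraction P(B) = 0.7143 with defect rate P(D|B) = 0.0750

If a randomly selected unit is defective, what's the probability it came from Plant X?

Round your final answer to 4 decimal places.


Let A = from Plant X, D = defective

Given:
- P(A) = 0.2857, P(B) = 0.7143
- P(D|A) = 0.0211, P(D|B) = 0.0750

Step 1: Find P(D)
P(D) = P(D|A)P(A) + P(D|B)P(B)
     = 0.0211 × 0.2857 + 0.0750 × 0.7143
     = 0.00602827 + 0.05357250
     = 0.05960077

Step 2: Apply Bayes' theorem
P(A|D) = P(D|A)P(A) / P(D)
       = 0.00602827 / 0.05960077
       = 0.1011


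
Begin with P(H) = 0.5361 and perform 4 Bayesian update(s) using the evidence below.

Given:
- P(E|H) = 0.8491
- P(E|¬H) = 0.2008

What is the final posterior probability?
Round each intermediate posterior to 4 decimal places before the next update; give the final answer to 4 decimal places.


Sequential Bayesian updating:

Initial prior: P(H) = 0.5361

Update 1:
  P(E) = 0.8491 × 0.5361 + 0.2008 × 0.4639 = 0.45520251 + 0.09315112 = 0.54835363
  P(H|E) = 0.45520251 / 0.54835363 = 0.8301

Update 2:
  P(E) = 0.8491 × 0.8301 + 0.2008 × 0.1699 = 0.70483791 + 0.03411592 = 0.73895383
  P(H|E) = 0.70483791 / 0.73895383 = 0.9538

Update 3:
  P(E) = 0.8491 × 0.9538 + 0.2008 × 0.0462 = 0.80987158 + 0.00927696 = 0.81914854
  P(H|E) = 0.80987158 / 0.81914854 = 0.9887

Update 4:
  P(E) = 0.8491 × 0.9887 + 0.2008 × 0.0113 = 0.83950517 + 0.00226904 = 0.84177421
  P(H|E) = 0.83950517 / 0.84177421 = 0.9973

Final posterior: 0.9973


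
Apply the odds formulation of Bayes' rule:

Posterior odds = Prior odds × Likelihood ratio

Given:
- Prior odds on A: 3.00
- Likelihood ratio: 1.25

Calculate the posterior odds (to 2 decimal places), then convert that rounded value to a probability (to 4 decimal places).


Step 1: Calculate posterior odds
Posterior odds = Prior odds × LR
               = 3.00 × 1.25
               = 3.75

Step 2: Convert to probability
P(A|E) = Posterior odds / (1 + Posterior odds)
       = 3.75 / (1 + 3.75)
       = 3.75 / 4.75
       = 0.7895

The evidence increased P(A) from 0.7500 to 0.7895.


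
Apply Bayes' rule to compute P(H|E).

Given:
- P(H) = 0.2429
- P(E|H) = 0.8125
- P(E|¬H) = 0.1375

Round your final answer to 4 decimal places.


Bayes' theorem: P(H|E) = P(E|H) × P(H) / P(E)

Step 1: Calculate P(E) using law of total probability
P(E) = P(E|H)P(H) + P(E|¬H)P(¬H)
     = 0.8125 × 0.2429 + 0.1375 × 0.7571
     = 0.19735625 + 0.10410125
     = 0.30145750

Step 2: Apply Bayes' theorem
P(H|E) = P(E|H) × P(H) / P(E)
       = 0.19735625 / 0.30145750
       = 0.6547


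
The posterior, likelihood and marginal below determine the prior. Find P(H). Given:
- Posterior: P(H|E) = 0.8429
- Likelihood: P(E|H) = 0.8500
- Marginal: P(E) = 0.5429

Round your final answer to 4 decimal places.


From Bayes' theorem: P(H|E) = P(E|H) × P(H) / P(E)

Rearranging for P(H):
P(H) = P(H|E) × P(E) / P(E|H)
     = 0.8429 × 0.5429 / 0.8500
     = 0.45761041 / 0.8500
     = 0.5384


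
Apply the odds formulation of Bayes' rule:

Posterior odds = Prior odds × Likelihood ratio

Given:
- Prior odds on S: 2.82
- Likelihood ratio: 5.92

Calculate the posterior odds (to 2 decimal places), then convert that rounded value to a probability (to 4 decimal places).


Step 1: Calculate posterior odds
Posterior odds = Prior odds × LR
               = 2.82 × 5.92
               = 16.69

Step 2: Convert to probability
P(S|E) = Posterior odds / (1 + Posterior odds)
       = 16.69 / (1 + 16.69)
       = 16.69 / 17.69
       = 0.9435

The evidence increased P(S) from 0.7382 to 0.9435.


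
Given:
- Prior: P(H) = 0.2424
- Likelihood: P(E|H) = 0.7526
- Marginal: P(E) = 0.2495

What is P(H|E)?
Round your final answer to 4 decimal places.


Using Bayes' theorem:

P(H|E) = P(E|H) × P(H) / P(E)
       = 0.7526 × 0.2424 / 0.2495
       = 0.18243024 / 0.2495
       = 0.7312

The evidence strengthens our belief in H.
Prior: 0.2424 → Posterior: 0.7312


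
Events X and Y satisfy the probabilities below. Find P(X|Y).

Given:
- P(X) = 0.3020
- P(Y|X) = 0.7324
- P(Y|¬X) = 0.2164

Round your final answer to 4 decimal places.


Bayes' theorem: P(X|Y) = P(Y|X) × P(X) / P(Y)

Step 1: Calculate P(Y) using law of total probability
P(Y) = P(Y|X)P(X) + P(Y|¬X)P(¬X)
     = 0.7324 × 0.3020 + 0.2164 × 0.6980
     = 0.22118480 + 0.15104720
     = 0.37223200

Step 2: Apply Bayes' theorem
P(X|Y) = P(Y|X) × P(X) / P(Y)
       = 0.22118480 / 0.37223200
       = 0.5942


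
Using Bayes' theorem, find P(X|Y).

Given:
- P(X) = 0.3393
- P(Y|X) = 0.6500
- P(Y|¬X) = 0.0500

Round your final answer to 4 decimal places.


Bayes' theorem: P(X|Y) = P(Y|X) × P(X) / P(Y)

Step 1: Calculate P(Y) using law of total probability
P(Y) = P(Y|X)P(X) + P(Y|¬X)P(¬X)
     = 0.6500 × 0.3393 + 0.0500 × 0.6607
     = 0.22054500 + 0.03303500
     = 0.25358000

Step 2: Apply Bayes' theorem
P(X|Y) = P(Y|X) × P(X) / P(Y)
       = 0.22054500 / 0.25358000
       = 0.8697


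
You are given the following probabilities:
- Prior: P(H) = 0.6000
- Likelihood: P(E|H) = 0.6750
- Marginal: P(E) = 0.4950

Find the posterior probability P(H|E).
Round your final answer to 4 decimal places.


Using Bayes' theorem:

P(H|E) = P(E|H) × P(H) / P(E)
       = 0.6750 × 0.6000 / 0.4950
       = 0.40500000 / 0.4950
       = 0.8182

The evidence strengthens our belief in H.
Prior: 0.6000 → Posterior: 0.8182


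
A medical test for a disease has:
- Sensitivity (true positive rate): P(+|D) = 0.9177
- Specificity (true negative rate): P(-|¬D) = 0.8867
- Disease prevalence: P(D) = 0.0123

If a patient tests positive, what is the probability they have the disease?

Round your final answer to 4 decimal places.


Let D = has disease, + = positive test

Given:
- P(D) = 0.0123 (prevalence)
- P(+|D) = 0.9177 (sensitivity)
- P(-|¬D) = 0.8867 (specificity)
- P(+|¬D) = 0.1133 (false positive rate = 1 - specificity)

Step 1: Find P(+)
P(+) = P(+|D)P(D) + P(+|¬D)P(¬D)
     = 0.9177 × 0.0123 + 0.1133 × 0.9877
     = 0.01128771 + 0.11190641
     = 0.12319412

Step 2: Apply Bayes' theorem for P(D|+)
P(D|+) = P(+|D)P(D) / P(+)
       = 0.01128771 / 0.12319412
       = 0.0916


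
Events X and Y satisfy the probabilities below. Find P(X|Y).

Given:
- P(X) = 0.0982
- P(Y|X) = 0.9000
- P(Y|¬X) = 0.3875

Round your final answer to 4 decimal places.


Bayes' theorem: P(X|Y) = P(Y|X) × P(X) / P(Y)

Step 1: Calculate P(Y) using law of total probability
P(Y) = P(Y|X)P(X) + P(Y|¬X)P(¬X)
     = 0.9000 × 0.0982 + 0.3875 × 0.9018
     = 0.08838000 + 0.34944750
     = 0.43782750

Step 2: Apply Bayes' theorem
P(X|Y) = P(Y|X) × P(X) / P(Y)
       = 0.08838000 / 0.43782750
       = 0.2019


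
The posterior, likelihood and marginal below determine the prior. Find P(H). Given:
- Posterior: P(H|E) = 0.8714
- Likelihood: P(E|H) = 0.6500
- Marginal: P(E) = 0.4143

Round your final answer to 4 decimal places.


From Bayes' theorem: P(H|E) = P(E|H) × P(H) / P(E)

Rearranging for P(H):
P(H) = P(H|E) × P(E) / P(E|H)
     = 0.8714 × 0.4143 / 0.6500
     = 0.36102102 / 0.6500
     = 0.5554


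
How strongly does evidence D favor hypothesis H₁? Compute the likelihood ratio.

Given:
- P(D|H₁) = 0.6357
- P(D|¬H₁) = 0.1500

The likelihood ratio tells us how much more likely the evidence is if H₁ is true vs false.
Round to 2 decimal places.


Likelihood Ratio (LR) = P(D|H₁) / P(D|¬H₁)

LR = 0.6357 / 0.1500
   = 4.24

The evidence is 4.24 times more likely if H₁ is true than if H₁ is false.
Because LR exceeds 1, D is evidence for H₁.


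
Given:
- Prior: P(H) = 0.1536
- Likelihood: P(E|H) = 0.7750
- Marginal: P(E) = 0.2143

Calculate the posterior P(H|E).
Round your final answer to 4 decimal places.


Using Bayes' theorem:

P(H|E) = P(E|H) × P(H) / P(E)
       = 0.7750 × 0.1536 / 0.2143
       = 0.11904000 / 0.2143
       = 0.5555

The evidence strengthens our belief in H.
Prior: 0.1536 → Posterior: 0.5555


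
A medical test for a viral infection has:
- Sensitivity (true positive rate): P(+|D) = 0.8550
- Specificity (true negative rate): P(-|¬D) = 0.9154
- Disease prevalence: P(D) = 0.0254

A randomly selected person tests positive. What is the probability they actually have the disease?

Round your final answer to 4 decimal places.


Let D = has disease, + = positive test

Given:
- P(D) = 0.0254 (prevalence)
- P(+|D) = 0.8550 (sensitivity)
- P(-|¬D) = 0.9154 (specificity)
- P(+|¬D) = 0.0846 (false positive rate = 1 - specificity)

Step 1: Find P(+)
P(+) = P(+|D)P(D) + P(+|¬D)P(¬D)
     = 0.8550 × 0.0254 + 0.0846 × 0.9746
     = 0.02171700 + 0.08245116
     = 0.10416816

Step 2: Apply Bayes' theorem for P(D|+)
P(D|+) = P(+|D)P(D) / P(+)
       = 0.02171700 / 0.10416816
       = 0.2085


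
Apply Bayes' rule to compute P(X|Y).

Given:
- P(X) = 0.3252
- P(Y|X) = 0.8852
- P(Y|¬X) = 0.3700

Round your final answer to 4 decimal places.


Bayes' theorem: P(X|Y) = P(Y|X) × P(X) / P(Y)

Step 1: Calculate P(Y) using law of total probability
P(Y) = P(Y|X)P(X) + P(Y|¬X)P(¬X)
     = 0.8852 × 0.3252 + 0.3700 × 0.6748
     = 0.28786704 + 0.24967600
     = 0.53754304

Step 2: Apply Bayes' theorem
P(X|Y) = P(Y|X) × P(X) / P(Y)
       = 0.28786704 / 0.53754304
       = 0.5355


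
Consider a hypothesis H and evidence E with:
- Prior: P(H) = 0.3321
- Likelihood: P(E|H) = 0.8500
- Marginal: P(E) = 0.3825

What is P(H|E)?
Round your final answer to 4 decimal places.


Using Bayes' theorem:

P(H|E) = P(E|H) × P(H) / P(E)
       = 0.8500 × 0.3321 / 0.3825
       = 0.28228500 / 0.3825
       = 0.7380

The evidence strengthens our belief in H.
Prior: 0.3321 → Posterior: 0.7380


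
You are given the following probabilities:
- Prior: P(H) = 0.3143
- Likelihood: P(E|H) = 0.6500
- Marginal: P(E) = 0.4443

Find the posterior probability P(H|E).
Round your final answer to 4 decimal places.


Using Bayes' theorem:

P(H|E) = P(E|H) × P(H) / P(E)
       = 0.6500 × 0.3143 / 0.4443
       = 0.20429500 / 0.4443
       = 0.4598

The evidence strengthens our belief in H.
Prior: 0.3143 → Posterior: 0.4598


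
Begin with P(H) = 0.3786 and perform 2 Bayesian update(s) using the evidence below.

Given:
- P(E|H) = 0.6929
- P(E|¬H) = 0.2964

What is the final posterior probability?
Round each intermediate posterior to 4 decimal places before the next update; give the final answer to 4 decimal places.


Sequential Bayesian updating:

Initial prior: P(H) = 0.3786

Update 1:
  P(E) = 0.6929 × 0.3786 + 0.2964 × 0.6214 = 0.26233194 + 0.18418296 = 0.44651490
  P(H|E) = 0.26233194 / 0.44651490 = 0.5875

Update 2:
  P(E) = 0.6929 × 0.5875 + 0.2964 × 0.4125 = 0.40707875 + 0.12226500 = 0.52934375
  P(H|E) = 0.40707875 / 0.52934375 = 0.7690

Final posterior: 0.7690


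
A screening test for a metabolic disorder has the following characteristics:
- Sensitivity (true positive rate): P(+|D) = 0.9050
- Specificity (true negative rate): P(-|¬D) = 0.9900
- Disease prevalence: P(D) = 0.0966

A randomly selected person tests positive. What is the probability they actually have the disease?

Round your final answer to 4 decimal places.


Let D = has disease, + = positive test

Given:
- P(D) = 0.0966 (prevalence)
- P(+|D) = 0.9050 (sensitivity)
- P(-|¬D) = 0.9900 (specificity)
- P(+|¬D) = 0.0100 (false positive rate = 1 - specificity)

Step 1: Find P(+)
P(+) = P(+|D)P(D) + P(+|¬D)P(¬D)
     = 0.9050 × 0.0966 + 0.0100 × 0.9034
     = 0.08742300 + 0.00903400
     = 0.09645700

Step 2: Apply Bayes' theorem for P(D|+)
P(D|+) = P(+|D)P(D) / P(+)
       = 0.08742300 / 0.09645700
       = 0.9063


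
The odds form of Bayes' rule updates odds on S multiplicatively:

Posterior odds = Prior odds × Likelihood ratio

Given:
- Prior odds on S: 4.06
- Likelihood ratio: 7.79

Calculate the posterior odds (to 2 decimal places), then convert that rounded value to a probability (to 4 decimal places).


Step 1: Calculate posterior odds
Posterior odds = Prior odds × LR
               = 4.06 × 7.79
               = 31.63

Step 2: Convert to probability
P(S|E) = Posterior odds / (1 + Posterior odds)
       = 31.63 / (1 + 31.63)
       = 31.63 / 32.63
       = 0.9694

The evidence increased P(S) from 0.8024 to 0.9694.


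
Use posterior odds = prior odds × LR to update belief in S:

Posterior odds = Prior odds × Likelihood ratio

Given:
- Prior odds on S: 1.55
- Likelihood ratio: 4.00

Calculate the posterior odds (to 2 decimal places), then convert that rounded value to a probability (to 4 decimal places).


Step 1: Calculate posterior odds
Posterior odds = Prior odds × LR
               = 1.55 × 4.00
               = 6.20

Step 2: Convert to probability
P(S|E) = Posterior odds / (1 + Posterior odds)
       = 6.20 / (1 + 6.20)
       = 6.20 / 7.20
       = 0.8611

The evidence increased P(S) from 0.6078 to 0.8611.


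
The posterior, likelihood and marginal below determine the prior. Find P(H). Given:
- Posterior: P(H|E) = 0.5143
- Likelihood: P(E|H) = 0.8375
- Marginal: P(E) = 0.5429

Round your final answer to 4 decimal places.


From Bayes' theorem: P(H|E) = P(E|H) × P(H) / P(E)

Rearranging for P(H):
P(H) = P(H|E) × P(E) / P(E|H)
     = 0.5143 × 0.5429 / 0.8375
     = 0.27921347 / 0.8375
     = 0.3334


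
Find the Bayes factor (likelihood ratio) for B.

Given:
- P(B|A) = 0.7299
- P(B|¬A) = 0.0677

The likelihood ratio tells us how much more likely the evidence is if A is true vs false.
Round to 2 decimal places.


Likelihood Ratio (LR) = P(B|A) / P(B|¬A)

LR = 0.7299 / 0.0677
   = 10.78

The evidence is 10.78 times more likely if A is true than if A is false.
LR > 1, so observing B raises the odds in favor of A.


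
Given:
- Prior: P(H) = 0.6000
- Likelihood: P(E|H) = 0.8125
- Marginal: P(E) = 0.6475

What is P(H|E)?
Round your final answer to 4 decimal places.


Using Bayes' theorem:

P(H|E) = P(E|H) × P(H) / P(E)
       = 0.8125 × 0.6000 / 0.6475
       = 0.48750000 / 0.6475
       = 0.7529

The evidence strengthens our belief in H.
Prior: 0.6000 → Posterior: 0.7529


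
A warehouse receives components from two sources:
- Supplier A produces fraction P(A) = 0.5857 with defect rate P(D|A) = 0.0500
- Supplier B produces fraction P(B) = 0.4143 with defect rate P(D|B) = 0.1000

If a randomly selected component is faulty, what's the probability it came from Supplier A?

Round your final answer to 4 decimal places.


Let A = from Supplier A, D = faulty

Given:
- P(A) = 0.5857, P(B) = 0.4143
- P(D|A) = 0.0500, P(D|B) = 0.1000

Step 1: Find P(D)
P(D) = P(D|A)P(A) + P(D|B)P(B)
     = 0.0500 × 0.5857 + 0.1000 × 0.4143
     = 0.02928500 + 0.04143000
     = 0.07071500

Step 2: Apply Bayes' theorem
P(A|D) = P(D|A)P(A) / P(D)
       = 0.02928500 / 0.07071500
       = 0.4141


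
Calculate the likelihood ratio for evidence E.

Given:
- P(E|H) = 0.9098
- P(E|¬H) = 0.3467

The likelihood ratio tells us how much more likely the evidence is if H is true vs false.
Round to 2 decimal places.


Likelihood Ratio (LR) = P(E|H) / P(E|¬H)

LR = 0.9098 / 0.3467
   = 2.62

The evidence is 2.62 times more likely if H is true than if H is false.
Since LR > 1, the evidence supports H over ¬H.


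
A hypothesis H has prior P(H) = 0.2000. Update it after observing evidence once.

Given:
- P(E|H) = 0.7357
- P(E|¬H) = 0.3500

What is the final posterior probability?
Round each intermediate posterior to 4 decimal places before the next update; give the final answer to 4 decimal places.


Sequential Bayesian updating:

Initial prior: P(H) = 0.2000

Update 1:
  P(E) = 0.7357 × 0.2000 + 0.3500 × 0.8000 = 0.14714000 + 0.28000000 = 0.42714000
  P(H|E) = 0.14714000 / 0.42714000 = 0.3445

Final posterior: 0.3445


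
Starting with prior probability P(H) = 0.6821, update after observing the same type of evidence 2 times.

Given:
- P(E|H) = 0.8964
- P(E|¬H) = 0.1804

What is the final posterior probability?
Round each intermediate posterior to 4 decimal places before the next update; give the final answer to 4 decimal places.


Sequential Bayesian updating:

Initial prior: P(H) = 0.6821

Update 1:
  P(E) = 0.8964 × 0.6821 + 0.1804 × 0.3179 = 0.61143444 + 0.05734916 = 0.66878360
  P(H|E) = 0.61143444 / 0.66878360 = 0.9142

Update 2:
  P(E) = 0.8964 × 0.9142 + 0.1804 × 0.0858 = 0.81948888 + 0.01547832 = 0.83496720
  P(H|E) = 0.81948888 / 0.83496720 = 0.9815

Final posterior: 0.9815


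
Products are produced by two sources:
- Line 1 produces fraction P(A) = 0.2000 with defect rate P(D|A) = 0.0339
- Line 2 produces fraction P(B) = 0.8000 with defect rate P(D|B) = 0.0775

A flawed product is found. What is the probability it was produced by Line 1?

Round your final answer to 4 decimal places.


Let A = from Line 1, D = flawed

Given:
- P(A) = 0.2000, P(B) = 0.8000
- P(D|A) = 0.0339, P(D|B) = 0.0775

Step 1: Find P(D)
P(D) = P(D|A)P(A) + P(D|B)P(B)
     = 0.0339 × 0.2000 + 0.0775 × 0.8000
     = 0.00678000 + 0.06200000
     = 0.06878000

Step 2: Apply Bayes' theorem
P(A|D) = P(D|A)P(A) / P(D)
       = 0.00678000 / 0.06878000
       = 0.0986


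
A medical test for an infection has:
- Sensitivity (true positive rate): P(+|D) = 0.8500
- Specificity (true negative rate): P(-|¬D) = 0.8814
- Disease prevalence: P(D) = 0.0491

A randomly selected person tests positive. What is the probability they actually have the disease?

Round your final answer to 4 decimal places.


Let D = has disease, + = positive test

Given:
- P(D) = 0.0491 (prevalence)
- P(+|D) = 0.8500 (sensitivity)
- P(-|¬D) = 0.8814 (specificity)
- P(+|¬D) = 0.1186 (false positive rate = 1 - specificity)

Step 1: Find P(+)
P(+) = P(+|D)P(D) + P(+|¬D)P(¬D)
     = 0.8500 × 0.0491 + 0.1186 × 0.9509
     = 0.04173500 + 0.11277674
     = 0.15451174

Step 2: Apply Bayes' theorem for P(D|+)
P(D|+) = P(+|D)P(D) / P(+)
       = 0.04173500 / 0.15451174
       = 0.2701


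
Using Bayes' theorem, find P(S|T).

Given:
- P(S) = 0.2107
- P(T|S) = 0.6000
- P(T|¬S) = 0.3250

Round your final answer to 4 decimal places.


Bayes' theorem: P(S|T) = P(T|S) × P(S) / P(T)

Step 1: Calculate P(T) using law of total probability
P(T) = P(T|S)P(S) + P(T|¬S)P(¬S)
     = 0.6000 × 0.2107 + 0.3250 × 0.7893
     = 0.12642000 + 0.25652250
     = 0.38294250

Step 2: Apply Bayes' theorem
P(S|T) = P(T|S) × P(S) / P(T)
       = 0.12642000 / 0.38294250
       = 0.3301


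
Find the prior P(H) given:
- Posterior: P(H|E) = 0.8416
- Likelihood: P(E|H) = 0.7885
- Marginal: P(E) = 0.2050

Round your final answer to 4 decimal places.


From Bayes' theorem: P(H|E) = P(E|H) × P(H) / P(E)

Rearranging for P(H):
P(H) = P(H|E) × P(E) / P(E|H)
     = 0.8416 × 0.2050 / 0.7885
     = 0.17252800 / 0.7885
     = 0.2188


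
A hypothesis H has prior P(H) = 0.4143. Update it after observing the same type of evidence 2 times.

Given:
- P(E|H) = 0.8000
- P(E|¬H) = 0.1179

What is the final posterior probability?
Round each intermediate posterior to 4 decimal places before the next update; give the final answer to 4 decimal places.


Sequential Bayesian updating:

Initial prior: P(H) = 0.4143

Update 1:
  P(E) = 0.8000 × 0.4143 + 0.1179 × 0.5857 = 0.33144000 + 0.06905403 = 0.40049403
  P(H|E) = 0.33144000 / 0.40049403 = 0.8276

Update 2:
  P(E) = 0.8000 × 0.8276 + 0.1179 × 0.1724 = 0.66208000 + 0.02032596 = 0.68240596
  P(H|E) = 0.66208000 / 0.68240596 = 0.9702

Final posterior: 0.9702


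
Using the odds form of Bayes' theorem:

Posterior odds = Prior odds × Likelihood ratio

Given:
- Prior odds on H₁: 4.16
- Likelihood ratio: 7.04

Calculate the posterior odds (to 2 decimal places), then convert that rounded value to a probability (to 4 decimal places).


Step 1: Calculate posterior odds
Posterior odds = Prior odds × LR
               = 4.16 × 7.04
               = 29.29

Step 2: Convert to probability
P(H₁|E) = Posterior odds / (1 + Posterior odds)
       = 29.29 / (1 + 29.29)
       = 29.29 / 30.29
       = 0.9670

The evidence increased P(H₁) from 0.8062 to 0.9670.


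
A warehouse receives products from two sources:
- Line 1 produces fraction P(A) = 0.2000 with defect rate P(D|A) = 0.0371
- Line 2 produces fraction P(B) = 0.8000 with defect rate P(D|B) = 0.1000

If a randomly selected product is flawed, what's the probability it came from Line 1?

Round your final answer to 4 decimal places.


Let A = from Line 1, D = flawed

Given:
- P(A) = 0.2000, P(B) = 0.8000
- P(D|A) = 0.0371, P(D|B) = 0.1000

Step 1: Find P(D)
P(D) = P(D|A)P(A) + P(D|B)P(B)
     = 0.0371 × 0.2000 + 0.1000 × 0.8000
     = 0.00742000 + 0.08000000
     = 0.08742000

Step 2: Apply Bayes' theorem
P(A|D) = P(D|A)P(A) / P(D)
       = 0.00742000 / 0.08742000
       = 0.0849


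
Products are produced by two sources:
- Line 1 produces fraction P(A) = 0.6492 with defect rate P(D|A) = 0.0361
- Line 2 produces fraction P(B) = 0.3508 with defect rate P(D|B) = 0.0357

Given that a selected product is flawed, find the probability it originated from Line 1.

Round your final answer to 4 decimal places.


Let A = from Line 1, D = flawed

Given:
- P(A) = 0.6492, P(B) = 0.3508
- P(D|A) = 0.0361, P(D|B) = 0.0357

Step 1: Find P(D)
P(D) = P(D|A)P(A) + P(D|B)P(B)
     = 0.0361 × 0.6492 + 0.0357 × 0.3508
     = 0.02343612 + 0.01252356
     = 0.03595968

Step 2: Apply Bayes' theorem
P(A|D) = P(D|A)P(A) / P(D)
       = 0.02343612 / 0.03595968
       = 0.6517


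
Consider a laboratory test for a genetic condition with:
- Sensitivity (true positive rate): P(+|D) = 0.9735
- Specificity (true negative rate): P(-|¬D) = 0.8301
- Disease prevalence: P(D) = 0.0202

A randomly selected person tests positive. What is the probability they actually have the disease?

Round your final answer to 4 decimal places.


Let D = has disease, + = positive test

Given:
- P(D) = 0.0202 (prevalence)
- P(+|D) = 0.9735 (sensitivity)
- P(-|¬D) = 0.8301 (specificity)
- P(+|¬D) = 0.1699 (false positive rate = 1 - specificity)

Step 1: Find P(+)
P(+) = P(+|D)P(D) + P(+|¬D)P(¬D)
     = 0.9735 × 0.0202 + 0.1699 × 0.9798
     = 0.01966470 + 0.16646802
     = 0.18613272

Step 2: Apply Bayes' theorem for P(D|+)
P(D|+) = P(+|D)P(D) / P(+)
       = 0.01966470 / 0.18613272
       = 0.1056


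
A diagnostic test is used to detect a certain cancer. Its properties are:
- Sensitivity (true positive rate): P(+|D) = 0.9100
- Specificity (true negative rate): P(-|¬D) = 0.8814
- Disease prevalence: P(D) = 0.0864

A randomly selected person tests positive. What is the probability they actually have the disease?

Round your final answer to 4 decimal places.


Let D = has disease, + = positive test

Given:
- P(D) = 0.0864 (prevalence)
- P(+|D) = 0.9100 (sensitivity)
- P(-|¬D) = 0.8814 (specificity)
- P(+|¬D) = 0.1186 (false positive rate = 1 - specificity)

Step 1: Find P(+)
P(+) = P(+|D)P(D) + P(+|¬D)P(¬D)
     = 0.9100 × 0.0864 + 0.1186 × 0.9136
     = 0.07862400 + 0.10835296
     = 0.18697696

Step 2: Apply Bayes' theorem for P(D|+)
P(D|+) = P(+|D)P(D) / P(+)
       = 0.07862400 / 0.18697696
       = 0.4205


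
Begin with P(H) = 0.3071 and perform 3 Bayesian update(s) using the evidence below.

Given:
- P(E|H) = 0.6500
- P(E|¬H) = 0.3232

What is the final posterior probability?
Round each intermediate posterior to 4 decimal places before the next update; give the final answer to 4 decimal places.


Sequential Bayesian updating:

Initial prior: P(H) = 0.3071

Update 1:
  P(E) = 0.6500 × 0.3071 + 0.3232 × 0.6929 = 0.19961500 + 0.22394528 = 0.42356028
  P(H|E) = 0.19961500 / 0.42356028 = 0.4713

Update 2:
  P(E) = 0.6500 × 0.4713 + 0.3232 × 0.5287 = 0.30634500 + 0.17087584 = 0.47722084
  P(H|E) = 0.30634500 / 0.47722084 = 0.6419

Update 3:
  P(E) = 0.6500 × 0.6419 + 0.3232 × 0.3581 = 0.41723500 + 0.11573792 = 0.53297292
  P(H|E) = 0.41723500 / 0.53297292 = 0.7828

Final posterior: 0.7828


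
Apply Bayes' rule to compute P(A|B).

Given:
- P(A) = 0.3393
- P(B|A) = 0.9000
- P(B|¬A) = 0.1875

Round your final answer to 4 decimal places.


Bayes' theorem: P(A|B) = P(B|A) × P(A) / P(B)

Step 1: Calculate P(B) using law of total probability
P(B) = P(B|A)P(A) + P(B|¬A)P(¬A)
     = 0.9000 × 0.3393 + 0.1875 × 0.6607
     = 0.30537000 + 0.12388125
     = 0.42925125

Step 2: Apply Bayes' theorem
P(A|B) = P(B|A) × P(A) / P(B)
       = 0.30537000 / 0.42925125
       = 0.7114


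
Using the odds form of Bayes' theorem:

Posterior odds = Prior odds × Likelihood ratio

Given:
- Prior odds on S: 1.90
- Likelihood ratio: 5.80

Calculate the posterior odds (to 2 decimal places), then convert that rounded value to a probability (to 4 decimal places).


Step 1: Calculate posterior odds
Posterior odds = Prior odds × LR
               = 1.90 × 5.80
               = 11.02

Step 2: Convert to probability
P(S|E) = Posterior odds / (1 + Posterior odds)
       = 11.02 / (1 + 11.02)
       = 11.02 / 12.02
       = 0.9168

The evidence increased P(S) from 0.6552 to 0.9168.


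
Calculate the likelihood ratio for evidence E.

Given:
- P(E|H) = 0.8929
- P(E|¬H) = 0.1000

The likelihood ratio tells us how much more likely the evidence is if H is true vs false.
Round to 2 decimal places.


Likelihood Ratio (LR) = P(E|H) / P(E|¬H)

LR = 0.8929 / 0.1000
   = 8.93

The evidence is 8.93 times more likely if H is true than if H is false.
Because LR exceeds 1, E is evidence for H.


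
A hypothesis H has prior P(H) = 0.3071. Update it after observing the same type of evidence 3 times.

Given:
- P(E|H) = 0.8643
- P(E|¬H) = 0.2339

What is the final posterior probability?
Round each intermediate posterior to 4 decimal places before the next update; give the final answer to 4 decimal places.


Sequential Bayesian updating:

Initial prior: P(H) = 0.3071

Update 1:
  P(E) = 0.8643 × 0.3071 + 0.2339 × 0.6929 = 0.26542653 + 0.16206931 = 0.42749584
  P(H|E) = 0.26542653 / 0.42749584 = 0.6209

Update 2:
  P(E) = 0.8643 × 0.6209 + 0.2339 × 0.3791 = 0.53664387 + 0.08867149 = 0.62531536
  P(H|E) = 0.53664387 / 0.62531536 = 0.8582

Update 3:
  P(E) = 0.8643 × 0.8582 + 0.2339 × 0.1418 = 0.74174226 + 0.03316702 = 0.77490928
  P(H|E) = 0.74174226 / 0.77490928 = 0.9572

Final posterior: 0.9572


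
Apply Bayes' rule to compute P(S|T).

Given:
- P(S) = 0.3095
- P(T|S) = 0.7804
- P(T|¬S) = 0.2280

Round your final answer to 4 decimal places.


Bayes' theorem: P(S|T) = P(T|S) × P(S) / P(T)

Step 1: Calculate P(T) using law of total probability
P(T) = P(T|S)P(S) + P(T|¬S)P(¬S)
     = 0.7804 × 0.3095 + 0.2280 × 0.6905
     = 0.24153380 + 0.15743400
     = 0.39896780

Step 2: Apply Bayes' theorem
P(S|T) = P(T|S) × P(S) / P(T)
       = 0.24153380 / 0.39896780
       = 0.6054


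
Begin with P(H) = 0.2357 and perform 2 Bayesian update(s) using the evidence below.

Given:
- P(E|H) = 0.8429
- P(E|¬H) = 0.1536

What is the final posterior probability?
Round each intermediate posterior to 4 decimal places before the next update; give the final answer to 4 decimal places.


Sequential Bayesian updating:

Initial prior: P(H) = 0.2357

Update 1:
  P(E) = 0.8429 × 0.2357 + 0.1536 × 0.7643 = 0.19867153 + 0.11739648 = 0.31606801
  P(H|E) = 0.19867153 / 0.31606801 = 0.6286

Update 2:
  P(E) = 0.8429 × 0.6286 + 0.1536 × 0.3714 = 0.52984694 + 0.05704704 = 0.58689398
  P(H|E) = 0.52984694 / 0.58689398 = 0.9028

Final posterior: 0.9028


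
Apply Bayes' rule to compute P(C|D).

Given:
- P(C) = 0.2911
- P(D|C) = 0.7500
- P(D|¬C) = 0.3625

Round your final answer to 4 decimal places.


Bayes' theorem: P(C|D) = P(D|C) × P(C) / P(D)

Step 1: Calculate P(D) using law of total probability
P(D) = P(D|C)P(C) + P(D|¬C)P(¬C)
     = 0.7500 × 0.2911 + 0.3625 × 0.7089
     = 0.21832500 + 0.25697625
     = 0.47530125

Step 2: Apply Bayes' theorem
P(C|D) = P(D|C) × P(C) / P(D)
       = 0.21832500 / 0.47530125
       = 0.4593


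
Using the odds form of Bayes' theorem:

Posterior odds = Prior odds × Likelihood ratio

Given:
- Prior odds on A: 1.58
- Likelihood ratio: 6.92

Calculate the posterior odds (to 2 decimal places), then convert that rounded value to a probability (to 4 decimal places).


Step 1: Calculate posterior odds
Posterior odds = Prior odds × LR
               = 1.58 × 6.92
               = 10.93

Step 2: Convert to probability
P(A|E) = Posterior odds / (1 + Posterior odds)
       = 10.93 / (1 + 10.93)
       = 10.93 / 11.93
       = 0.9162

The evidence increased P(A) from 0.6124 to 0.9162.


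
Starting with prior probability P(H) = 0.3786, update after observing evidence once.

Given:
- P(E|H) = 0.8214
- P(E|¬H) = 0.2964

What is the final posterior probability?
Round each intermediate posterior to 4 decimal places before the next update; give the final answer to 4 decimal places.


Sequential Bayesian updating:

Initial prior: P(H) = 0.3786

Update 1:
  P(E) = 0.8214 × 0.3786 + 0.2964 × 0.6214 = 0.31098204 + 0.18418296 = 0.49516500
  P(H|E) = 0.31098204 / 0.49516500 = 0.6280

Final posterior: 0.6280


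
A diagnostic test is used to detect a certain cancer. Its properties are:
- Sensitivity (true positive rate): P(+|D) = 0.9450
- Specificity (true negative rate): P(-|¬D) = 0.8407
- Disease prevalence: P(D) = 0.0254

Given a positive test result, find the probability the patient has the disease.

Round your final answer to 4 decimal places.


Let D = has disease, + = positive test

Given:
- P(D) = 0.0254 (prevalence)
- P(+|D) = 0.9450 (sensitivity)
- P(-|¬D) = 0.8407 (specificity)
- P(+|¬D) = 0.1593 (false positive rate = 1 - specificity)

Step 1: Find P(+)
P(+) = P(+|D)P(D) + P(+|¬D)P(¬D)
     = 0.9450 × 0.0254 + 0.1593 × 0.9746
     = 0.02400300 + 0.15525378
     = 0.17925678

Step 2: Apply Bayes' theorem for P(D|+)
P(D|+) = P(+|D)P(D) / P(+)
       = 0.02400300 / 0.17925678
       = 0.1339
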